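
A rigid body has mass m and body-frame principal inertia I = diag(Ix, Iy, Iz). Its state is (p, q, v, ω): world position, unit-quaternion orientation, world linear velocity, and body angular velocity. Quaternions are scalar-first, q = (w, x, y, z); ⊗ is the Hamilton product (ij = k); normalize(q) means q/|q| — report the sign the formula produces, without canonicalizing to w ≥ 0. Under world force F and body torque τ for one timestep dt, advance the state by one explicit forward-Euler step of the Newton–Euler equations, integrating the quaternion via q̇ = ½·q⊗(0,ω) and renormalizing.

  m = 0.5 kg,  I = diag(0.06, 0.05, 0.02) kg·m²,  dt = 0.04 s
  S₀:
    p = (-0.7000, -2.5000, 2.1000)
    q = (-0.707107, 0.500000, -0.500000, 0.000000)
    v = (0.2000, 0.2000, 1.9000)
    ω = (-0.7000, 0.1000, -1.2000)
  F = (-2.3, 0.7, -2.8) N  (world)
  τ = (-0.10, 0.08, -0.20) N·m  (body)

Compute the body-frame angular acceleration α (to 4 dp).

α = (-1.7267, 0.9280, -10.0350)

gyro term ω×Iω = (0.0036, 0.0336, 0.0007)
angular accel α = (-1.7267, 0.9280, -10.0350)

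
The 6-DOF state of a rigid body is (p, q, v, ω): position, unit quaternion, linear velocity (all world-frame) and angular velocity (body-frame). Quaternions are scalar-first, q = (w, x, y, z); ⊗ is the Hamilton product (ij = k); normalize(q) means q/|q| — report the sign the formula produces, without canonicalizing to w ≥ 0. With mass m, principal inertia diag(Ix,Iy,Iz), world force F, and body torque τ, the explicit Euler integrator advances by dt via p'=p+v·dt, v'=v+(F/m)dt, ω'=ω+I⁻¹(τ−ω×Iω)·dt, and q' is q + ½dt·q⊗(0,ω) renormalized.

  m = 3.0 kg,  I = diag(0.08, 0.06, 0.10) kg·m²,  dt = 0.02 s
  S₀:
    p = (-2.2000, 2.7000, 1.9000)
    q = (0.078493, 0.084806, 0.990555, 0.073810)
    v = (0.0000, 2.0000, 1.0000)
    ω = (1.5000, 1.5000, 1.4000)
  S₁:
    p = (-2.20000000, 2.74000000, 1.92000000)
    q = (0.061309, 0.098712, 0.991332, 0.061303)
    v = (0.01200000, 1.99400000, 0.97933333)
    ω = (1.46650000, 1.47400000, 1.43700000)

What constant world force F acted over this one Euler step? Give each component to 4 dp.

v₁ − v₀ = (0.01200000, -0.00600000, -0.02066667)
F = m·Δv/dt = (1.8000, -0.9000, -3.1000)

F = (1.8000, -0.9000, -3.1000)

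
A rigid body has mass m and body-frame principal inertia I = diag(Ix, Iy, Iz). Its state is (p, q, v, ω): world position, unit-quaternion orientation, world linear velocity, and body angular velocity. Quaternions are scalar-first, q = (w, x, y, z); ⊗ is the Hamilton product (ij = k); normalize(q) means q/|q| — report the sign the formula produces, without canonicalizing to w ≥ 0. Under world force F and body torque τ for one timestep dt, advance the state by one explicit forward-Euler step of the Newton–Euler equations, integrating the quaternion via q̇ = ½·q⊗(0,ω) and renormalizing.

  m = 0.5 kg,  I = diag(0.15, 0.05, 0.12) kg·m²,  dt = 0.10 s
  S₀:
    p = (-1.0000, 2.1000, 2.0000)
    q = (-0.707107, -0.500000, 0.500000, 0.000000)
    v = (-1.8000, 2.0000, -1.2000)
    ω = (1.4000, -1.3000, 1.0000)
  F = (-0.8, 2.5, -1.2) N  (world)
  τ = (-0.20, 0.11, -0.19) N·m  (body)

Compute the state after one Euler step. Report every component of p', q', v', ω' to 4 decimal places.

p' = (-1.1800, 2.3000, 1.8800)
q' = (-0.6359, -0.5215, 0.5677, -0.0376)
v' = (-1.9600, 2.5000, -1.4400)
ω' = (1.3273, -1.1640, 0.6900)

gyro term ω×Iω = (-0.0910, 0.0420, 0.1820)
(τ − ω×Iω)/I = (-0.7267, 1.3600, -3.1000)
ω + α·dt = (1.3273, -1.1640, 0.6900)
2q̇ = q⊗(0,ω) = (1.3500000, -0.4899498, 1.4192391, -0.7571070)
q + ½dt·q⊗(0,ω), renormalized = (-0.6359, -0.5215, 0.5677, -0.0376)
p' = p + v·dt = (-1.1800, 2.3000, 1.8800)
v' = v + a·dt = (-1.9600, 2.5000, -1.4400)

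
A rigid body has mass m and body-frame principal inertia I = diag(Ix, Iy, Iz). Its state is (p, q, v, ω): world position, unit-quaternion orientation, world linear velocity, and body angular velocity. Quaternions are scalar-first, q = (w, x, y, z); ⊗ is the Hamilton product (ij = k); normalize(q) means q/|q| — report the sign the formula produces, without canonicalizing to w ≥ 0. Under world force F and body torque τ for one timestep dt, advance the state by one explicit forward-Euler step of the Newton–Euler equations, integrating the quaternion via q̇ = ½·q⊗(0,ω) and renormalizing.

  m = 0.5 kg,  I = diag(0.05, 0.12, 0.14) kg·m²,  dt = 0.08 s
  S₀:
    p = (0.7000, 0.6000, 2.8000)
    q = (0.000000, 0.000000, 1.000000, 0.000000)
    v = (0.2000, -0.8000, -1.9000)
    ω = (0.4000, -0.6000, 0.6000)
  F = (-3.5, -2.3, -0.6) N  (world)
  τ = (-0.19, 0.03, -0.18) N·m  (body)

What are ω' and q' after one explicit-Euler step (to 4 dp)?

(τ − ω×Iω)/I = (-3.6560, 0.4300, -1.1657)
ω + α·dt = (0.1075, -0.5656, 0.5067)
Hamilton product q⊗(0,ω) = (0.6000000, 0.6000000, 0.0000000, -0.4000000)
q' = normalize(q + ½dt·q⊗(0,ω)) = (0.0240, 0.0240, 0.9993, -0.0160)

ω' = (0.1075, -0.5656, 0.5067)
q' = (0.0240, 0.0240, 0.9993, -0.0160)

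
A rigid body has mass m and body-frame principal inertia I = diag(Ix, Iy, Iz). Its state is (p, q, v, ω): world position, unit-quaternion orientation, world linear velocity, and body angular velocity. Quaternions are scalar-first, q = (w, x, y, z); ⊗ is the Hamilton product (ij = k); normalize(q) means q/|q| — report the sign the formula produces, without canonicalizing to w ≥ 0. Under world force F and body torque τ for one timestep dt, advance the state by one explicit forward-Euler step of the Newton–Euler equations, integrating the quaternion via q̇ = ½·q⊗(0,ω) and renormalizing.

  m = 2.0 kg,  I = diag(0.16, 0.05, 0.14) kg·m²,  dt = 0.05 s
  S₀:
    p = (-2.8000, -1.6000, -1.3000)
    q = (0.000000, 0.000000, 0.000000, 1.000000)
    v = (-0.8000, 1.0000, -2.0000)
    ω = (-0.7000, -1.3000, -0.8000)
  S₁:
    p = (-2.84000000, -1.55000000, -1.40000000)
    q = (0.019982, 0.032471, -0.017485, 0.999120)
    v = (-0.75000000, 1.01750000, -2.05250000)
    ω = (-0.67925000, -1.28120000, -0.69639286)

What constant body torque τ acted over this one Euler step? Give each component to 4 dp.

τ = (0.1600, 0.0300, 0.1900)

rate change Δω = (0.02075000, 0.01880000, 0.10360714)
precession coupling = (0.0936, 0.0112, -0.1001)
I·α + gyro = (0.1600, 0.0300, 0.1900)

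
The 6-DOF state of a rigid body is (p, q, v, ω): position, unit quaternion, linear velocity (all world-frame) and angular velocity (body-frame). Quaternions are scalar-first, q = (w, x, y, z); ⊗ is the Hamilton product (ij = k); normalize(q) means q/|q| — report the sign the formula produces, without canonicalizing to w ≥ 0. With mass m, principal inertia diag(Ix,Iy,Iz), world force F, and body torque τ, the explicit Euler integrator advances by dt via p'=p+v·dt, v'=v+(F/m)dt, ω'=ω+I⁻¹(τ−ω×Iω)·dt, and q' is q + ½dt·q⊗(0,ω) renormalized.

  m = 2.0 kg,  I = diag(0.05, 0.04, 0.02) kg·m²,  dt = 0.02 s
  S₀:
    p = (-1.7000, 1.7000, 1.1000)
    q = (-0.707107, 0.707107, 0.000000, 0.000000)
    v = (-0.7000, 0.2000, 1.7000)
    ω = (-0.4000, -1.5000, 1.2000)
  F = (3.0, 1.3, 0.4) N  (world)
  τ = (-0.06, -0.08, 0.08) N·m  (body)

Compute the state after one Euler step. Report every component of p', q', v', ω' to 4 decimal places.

a = F/m = (1.5000, 0.6500, 0.2000)
p' = p + v·dt = (-1.7140, 1.7040, 1.1340)
v + (F/m)dt = (-0.6700, 0.2130, 1.7040)
ω×(Iω) gyroscopic = (0.0360, -0.0144, -0.0060)
α = I⁻¹(τ − ω×Iω) = (-1.9200, -1.6400, 4.3000)
ω + α·dt = (-0.4384, -1.5328, 1.2860)
Hamilton product q⊗(0,ω) = (0.2828428, 0.2828428, 0.2121321, -1.9091889)
updated quaternion q' = (-0.7041, 0.7098, 0.0021, -0.0191)

p' = (-1.7140, 1.7040, 1.1340)
q' = (-0.7041, 0.7098, 0.0021, -0.0191)
v' = (-0.6700, 0.2130, 1.7040)
ω' = (-0.4384, -1.5328, 1.2860)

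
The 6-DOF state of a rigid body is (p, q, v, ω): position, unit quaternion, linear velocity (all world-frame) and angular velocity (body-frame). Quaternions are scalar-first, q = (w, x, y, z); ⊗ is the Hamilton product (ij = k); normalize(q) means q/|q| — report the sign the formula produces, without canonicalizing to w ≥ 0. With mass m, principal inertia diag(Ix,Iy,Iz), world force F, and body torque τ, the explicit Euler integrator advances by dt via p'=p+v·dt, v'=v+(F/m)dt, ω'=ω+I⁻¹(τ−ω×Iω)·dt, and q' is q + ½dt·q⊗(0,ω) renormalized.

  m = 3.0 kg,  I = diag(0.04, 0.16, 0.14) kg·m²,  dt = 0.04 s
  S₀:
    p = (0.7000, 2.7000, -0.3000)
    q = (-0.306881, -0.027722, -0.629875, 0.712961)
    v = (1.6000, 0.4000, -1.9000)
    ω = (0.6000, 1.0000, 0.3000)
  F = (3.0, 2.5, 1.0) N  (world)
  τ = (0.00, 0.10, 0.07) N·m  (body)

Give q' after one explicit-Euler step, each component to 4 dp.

2q̇ = q⊗(0,ω) = (0.4326199, -1.0860521, 0.1292122, 0.2581387)
q + ½dt·q⊗(0,ω), renormalized = (-0.2981, -0.0494, -0.6271, 0.7179)

q' = (-0.2981, -0.0494, -0.6271, 0.7179)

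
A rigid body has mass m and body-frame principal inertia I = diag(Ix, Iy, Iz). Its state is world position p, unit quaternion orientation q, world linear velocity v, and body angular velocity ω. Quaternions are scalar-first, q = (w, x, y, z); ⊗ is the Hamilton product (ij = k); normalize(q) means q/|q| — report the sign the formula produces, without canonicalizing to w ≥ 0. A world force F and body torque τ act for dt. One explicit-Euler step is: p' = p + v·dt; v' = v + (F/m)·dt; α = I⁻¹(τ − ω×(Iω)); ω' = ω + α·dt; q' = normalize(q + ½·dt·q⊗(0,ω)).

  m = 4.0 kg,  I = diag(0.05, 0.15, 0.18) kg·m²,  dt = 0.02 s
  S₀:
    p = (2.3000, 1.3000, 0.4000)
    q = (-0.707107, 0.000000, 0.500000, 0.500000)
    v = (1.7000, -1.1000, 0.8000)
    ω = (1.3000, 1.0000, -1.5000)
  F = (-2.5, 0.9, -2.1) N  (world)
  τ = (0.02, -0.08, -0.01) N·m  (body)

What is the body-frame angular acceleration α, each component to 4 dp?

gyro term ω×Iω = (-0.0450, 0.2535, 0.1300)
angular accel α = (1.3000, -2.2233, -0.7778)

α = (1.3000, -2.2233, -0.7778)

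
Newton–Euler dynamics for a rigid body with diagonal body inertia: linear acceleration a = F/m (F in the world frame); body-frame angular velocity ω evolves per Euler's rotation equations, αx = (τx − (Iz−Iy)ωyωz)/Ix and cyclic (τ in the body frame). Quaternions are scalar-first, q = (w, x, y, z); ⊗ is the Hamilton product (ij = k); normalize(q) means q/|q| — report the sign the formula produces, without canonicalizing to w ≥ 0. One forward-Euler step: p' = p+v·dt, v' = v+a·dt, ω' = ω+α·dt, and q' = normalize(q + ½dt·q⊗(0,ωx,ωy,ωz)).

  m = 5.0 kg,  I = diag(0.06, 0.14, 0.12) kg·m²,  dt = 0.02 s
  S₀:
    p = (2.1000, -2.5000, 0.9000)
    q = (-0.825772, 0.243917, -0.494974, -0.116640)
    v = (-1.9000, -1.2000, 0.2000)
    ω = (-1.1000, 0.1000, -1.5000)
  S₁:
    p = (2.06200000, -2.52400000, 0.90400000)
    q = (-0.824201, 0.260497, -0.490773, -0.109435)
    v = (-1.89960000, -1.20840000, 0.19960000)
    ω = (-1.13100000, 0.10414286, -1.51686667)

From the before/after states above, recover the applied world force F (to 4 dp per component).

Δv = v₁−v₀ = (0.00040000, -0.00840000, -0.00040000)
F = m·Δv/dt = (0.1000, -2.1000, -0.1000)

F = (0.1000, -2.1000, -0.1000)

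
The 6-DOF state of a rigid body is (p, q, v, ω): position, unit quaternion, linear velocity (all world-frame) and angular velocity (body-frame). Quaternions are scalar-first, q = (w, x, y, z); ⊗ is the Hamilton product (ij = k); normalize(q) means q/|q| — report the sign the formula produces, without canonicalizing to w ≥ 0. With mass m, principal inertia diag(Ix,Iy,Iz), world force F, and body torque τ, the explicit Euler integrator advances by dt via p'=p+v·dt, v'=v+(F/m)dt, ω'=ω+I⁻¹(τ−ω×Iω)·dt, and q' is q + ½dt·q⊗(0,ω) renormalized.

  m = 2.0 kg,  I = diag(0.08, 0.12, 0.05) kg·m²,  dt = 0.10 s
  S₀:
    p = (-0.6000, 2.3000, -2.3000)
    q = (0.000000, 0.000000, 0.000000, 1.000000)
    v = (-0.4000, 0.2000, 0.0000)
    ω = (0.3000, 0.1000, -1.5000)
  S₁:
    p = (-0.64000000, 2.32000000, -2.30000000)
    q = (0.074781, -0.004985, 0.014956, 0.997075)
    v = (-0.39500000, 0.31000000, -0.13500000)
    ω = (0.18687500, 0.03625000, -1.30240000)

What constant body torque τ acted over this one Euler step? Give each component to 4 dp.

rate change Δω = (-0.11312500, -0.06375000, 0.19760000)
I·α + gyro = (-0.0800, -0.0900, 0.1000)

τ = (-0.0800, -0.0900, 0.1000)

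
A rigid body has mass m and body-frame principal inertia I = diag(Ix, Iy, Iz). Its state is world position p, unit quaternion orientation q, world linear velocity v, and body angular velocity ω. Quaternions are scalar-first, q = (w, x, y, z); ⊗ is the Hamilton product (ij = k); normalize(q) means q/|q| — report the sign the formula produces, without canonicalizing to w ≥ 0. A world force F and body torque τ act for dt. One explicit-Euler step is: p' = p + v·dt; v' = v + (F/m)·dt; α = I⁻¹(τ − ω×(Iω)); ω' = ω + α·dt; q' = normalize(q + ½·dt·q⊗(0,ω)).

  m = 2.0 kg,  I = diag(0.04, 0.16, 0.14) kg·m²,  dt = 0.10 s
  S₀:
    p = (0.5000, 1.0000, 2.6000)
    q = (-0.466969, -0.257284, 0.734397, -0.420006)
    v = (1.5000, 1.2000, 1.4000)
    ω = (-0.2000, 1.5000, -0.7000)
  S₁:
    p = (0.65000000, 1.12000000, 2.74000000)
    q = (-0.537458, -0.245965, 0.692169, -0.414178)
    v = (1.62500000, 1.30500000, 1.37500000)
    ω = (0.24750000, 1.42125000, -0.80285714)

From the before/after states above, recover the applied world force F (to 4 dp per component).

v₁ − v₀ = (0.12500000, 0.10500000, -0.02500000)
F = m·Δv/dt = (2.5000, 2.1000, -0.5000)

F = (2.5000, 2.1000, -0.5000)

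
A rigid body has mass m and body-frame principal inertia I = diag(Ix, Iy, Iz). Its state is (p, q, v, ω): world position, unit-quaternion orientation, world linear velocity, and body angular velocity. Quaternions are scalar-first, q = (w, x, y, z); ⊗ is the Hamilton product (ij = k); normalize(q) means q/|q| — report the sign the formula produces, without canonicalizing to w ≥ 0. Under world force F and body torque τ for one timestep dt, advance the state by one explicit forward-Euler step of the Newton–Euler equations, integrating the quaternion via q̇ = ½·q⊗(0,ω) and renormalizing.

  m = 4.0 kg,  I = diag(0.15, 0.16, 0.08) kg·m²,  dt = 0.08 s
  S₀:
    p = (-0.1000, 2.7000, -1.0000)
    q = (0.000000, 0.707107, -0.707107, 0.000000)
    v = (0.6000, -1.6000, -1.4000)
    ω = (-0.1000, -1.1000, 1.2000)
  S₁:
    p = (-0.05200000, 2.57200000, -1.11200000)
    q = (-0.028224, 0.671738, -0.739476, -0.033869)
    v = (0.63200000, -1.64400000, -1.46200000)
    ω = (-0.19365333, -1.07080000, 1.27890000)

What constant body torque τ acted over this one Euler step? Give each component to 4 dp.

ω₁ − ω₀ = (-0.09365333, 0.02920000, 0.07890000)
τ = I·(Δω/dt) + ω₀×(Iω₀) = (-0.0700, 0.0500, 0.0800)

τ = (-0.0700, 0.0500, 0.0800)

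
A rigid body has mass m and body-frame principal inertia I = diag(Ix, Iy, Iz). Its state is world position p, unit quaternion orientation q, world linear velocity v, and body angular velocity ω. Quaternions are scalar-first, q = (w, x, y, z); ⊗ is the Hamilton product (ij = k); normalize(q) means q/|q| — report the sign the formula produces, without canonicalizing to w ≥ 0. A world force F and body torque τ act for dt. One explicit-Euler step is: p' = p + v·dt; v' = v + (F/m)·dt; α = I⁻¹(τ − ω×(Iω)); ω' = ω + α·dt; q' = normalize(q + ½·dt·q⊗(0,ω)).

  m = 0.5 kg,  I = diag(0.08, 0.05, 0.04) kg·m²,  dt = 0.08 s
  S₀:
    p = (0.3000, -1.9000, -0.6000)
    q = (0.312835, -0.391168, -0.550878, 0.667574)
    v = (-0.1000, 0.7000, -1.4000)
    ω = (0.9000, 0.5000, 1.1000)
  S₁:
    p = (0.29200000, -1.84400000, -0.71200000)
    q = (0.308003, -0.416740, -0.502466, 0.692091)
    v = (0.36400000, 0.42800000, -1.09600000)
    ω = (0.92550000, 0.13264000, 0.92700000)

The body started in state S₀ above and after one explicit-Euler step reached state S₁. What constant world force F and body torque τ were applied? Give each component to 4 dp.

velocity change Δv = (0.46400000, -0.27200000, 0.30400000)
m·(v₁−v₀)/dt = (2.9000, -1.7000, 1.9000)
Δω = ω₁−ω₀ = (0.02550000, -0.36736000, -0.17300000)
gyro term ω₀×Iω₀ = (-0.0055, 0.0396, -0.0135)
τ = I·(Δω/dt) + ω₀×(Iω₀) = (0.0200, -0.1900, -0.1000)

F = (2.9000, -1.7000, 1.9000)
τ = (0.0200, -0.1900, -0.1000)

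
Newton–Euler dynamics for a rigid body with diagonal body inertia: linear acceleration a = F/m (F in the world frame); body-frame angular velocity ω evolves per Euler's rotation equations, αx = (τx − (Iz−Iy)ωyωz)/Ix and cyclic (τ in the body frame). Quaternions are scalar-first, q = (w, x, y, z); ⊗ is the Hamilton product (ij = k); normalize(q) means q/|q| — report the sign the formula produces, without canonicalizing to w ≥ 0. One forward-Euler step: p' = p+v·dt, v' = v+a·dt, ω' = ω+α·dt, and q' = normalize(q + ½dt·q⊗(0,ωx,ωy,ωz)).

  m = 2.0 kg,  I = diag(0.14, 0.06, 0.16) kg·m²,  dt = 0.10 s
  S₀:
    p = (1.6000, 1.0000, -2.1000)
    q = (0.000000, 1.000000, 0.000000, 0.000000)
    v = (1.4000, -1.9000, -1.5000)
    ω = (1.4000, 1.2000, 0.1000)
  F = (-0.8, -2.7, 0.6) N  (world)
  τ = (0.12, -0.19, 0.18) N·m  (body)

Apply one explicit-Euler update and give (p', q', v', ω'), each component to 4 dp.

gyro term ω×Iω = (0.0120, -0.0028, -0.1344)
angular accel α = (0.7714, -3.1200, 1.9650)
ω + α·dt = (1.4771, 0.8880, 0.2965)
q⊗(0,ω) = (-1.4000000, 0.0000000, -0.1000000, 1.2000000)
q' = normalize(q + ½dt·q⊗(0,ω)) = (-0.0697, 0.9958, -0.0050, 0.0597)
new position p' = (1.7400, 0.8100, -2.2500)
v + (F/m)dt = (1.3600, -2.0350, -1.4700)

p' = (1.7400, 0.8100, -2.2500)
q' = (-0.0697, 0.9958, -0.0050, 0.0597)
v' = (1.3600, -2.0350, -1.4700)
ω' = (1.4771, 0.8880, 0.2965)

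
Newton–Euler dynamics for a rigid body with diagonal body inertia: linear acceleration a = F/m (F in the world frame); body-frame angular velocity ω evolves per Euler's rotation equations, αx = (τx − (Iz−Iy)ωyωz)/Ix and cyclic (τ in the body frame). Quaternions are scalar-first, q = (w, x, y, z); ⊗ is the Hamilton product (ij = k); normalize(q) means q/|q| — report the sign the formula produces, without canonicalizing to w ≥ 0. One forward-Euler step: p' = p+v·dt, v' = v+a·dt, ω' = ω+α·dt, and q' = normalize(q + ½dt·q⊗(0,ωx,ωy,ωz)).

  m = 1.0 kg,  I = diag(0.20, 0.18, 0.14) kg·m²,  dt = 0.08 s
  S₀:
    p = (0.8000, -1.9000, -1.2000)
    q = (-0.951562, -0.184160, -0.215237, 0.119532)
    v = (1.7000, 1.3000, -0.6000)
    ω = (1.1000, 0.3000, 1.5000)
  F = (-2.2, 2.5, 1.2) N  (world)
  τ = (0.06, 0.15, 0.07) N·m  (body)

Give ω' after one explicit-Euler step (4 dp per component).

ω' = (1.1312, 0.3227, 1.5438)

precession coupling ω×(Iω) = (-0.0180, 0.0990, -0.0066)
angular accel α = (0.3900, 0.2833, 0.5471)
ω' = ω + α·dt = (1.1312, 0.3227, 1.5438)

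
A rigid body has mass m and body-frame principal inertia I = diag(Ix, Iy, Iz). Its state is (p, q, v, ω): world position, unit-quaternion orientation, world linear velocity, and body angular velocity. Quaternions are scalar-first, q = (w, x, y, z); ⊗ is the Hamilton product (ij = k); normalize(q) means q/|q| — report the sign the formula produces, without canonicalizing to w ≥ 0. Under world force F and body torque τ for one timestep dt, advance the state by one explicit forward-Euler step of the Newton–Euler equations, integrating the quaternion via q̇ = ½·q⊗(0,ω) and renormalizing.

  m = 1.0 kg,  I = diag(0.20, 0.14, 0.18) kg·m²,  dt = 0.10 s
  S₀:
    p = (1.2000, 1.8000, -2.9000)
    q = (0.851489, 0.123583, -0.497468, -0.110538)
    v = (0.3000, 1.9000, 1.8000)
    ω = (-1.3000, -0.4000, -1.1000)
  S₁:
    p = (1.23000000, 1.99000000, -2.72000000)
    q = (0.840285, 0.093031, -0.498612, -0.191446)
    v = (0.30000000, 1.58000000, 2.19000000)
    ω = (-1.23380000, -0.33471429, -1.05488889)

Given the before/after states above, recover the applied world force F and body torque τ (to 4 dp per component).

F = (0.0000, -3.2000, 3.9000)
τ = (0.1500, 0.1200, 0.0500)

Δω = ω₁−ω₀ = (0.06620000, 0.06528571, 0.04511111)
τ = I·(Δω/dt) + ω₀×(Iω₀) = (0.1500, 0.1200, 0.0500)
velocity change Δv = (0.00000000, -0.32000000, 0.39000000)
F = m·Δv/dt = (0.0000, -3.2000, 3.9000)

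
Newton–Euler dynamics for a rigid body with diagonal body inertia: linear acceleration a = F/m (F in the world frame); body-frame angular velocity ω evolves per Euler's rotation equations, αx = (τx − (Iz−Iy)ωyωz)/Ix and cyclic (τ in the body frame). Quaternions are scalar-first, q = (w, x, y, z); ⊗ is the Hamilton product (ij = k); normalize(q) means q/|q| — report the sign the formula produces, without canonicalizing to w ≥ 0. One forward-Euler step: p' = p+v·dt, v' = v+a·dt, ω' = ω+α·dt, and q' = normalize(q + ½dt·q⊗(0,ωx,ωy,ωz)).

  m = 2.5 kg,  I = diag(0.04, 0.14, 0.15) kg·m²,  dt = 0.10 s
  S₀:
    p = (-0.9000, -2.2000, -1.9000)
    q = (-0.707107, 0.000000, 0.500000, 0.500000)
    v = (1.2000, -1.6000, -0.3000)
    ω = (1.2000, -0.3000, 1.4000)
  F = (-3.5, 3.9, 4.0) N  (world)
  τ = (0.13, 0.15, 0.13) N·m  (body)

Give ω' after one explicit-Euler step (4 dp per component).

gyro term ω×Iω = (-0.0042, -0.1848, -0.0360)
angular accel α = (3.3550, 2.3914, 1.1067)
new body rate ω' = (1.5355, -0.0609, 1.5107)

ω' = (1.5355, -0.0609, 1.5107)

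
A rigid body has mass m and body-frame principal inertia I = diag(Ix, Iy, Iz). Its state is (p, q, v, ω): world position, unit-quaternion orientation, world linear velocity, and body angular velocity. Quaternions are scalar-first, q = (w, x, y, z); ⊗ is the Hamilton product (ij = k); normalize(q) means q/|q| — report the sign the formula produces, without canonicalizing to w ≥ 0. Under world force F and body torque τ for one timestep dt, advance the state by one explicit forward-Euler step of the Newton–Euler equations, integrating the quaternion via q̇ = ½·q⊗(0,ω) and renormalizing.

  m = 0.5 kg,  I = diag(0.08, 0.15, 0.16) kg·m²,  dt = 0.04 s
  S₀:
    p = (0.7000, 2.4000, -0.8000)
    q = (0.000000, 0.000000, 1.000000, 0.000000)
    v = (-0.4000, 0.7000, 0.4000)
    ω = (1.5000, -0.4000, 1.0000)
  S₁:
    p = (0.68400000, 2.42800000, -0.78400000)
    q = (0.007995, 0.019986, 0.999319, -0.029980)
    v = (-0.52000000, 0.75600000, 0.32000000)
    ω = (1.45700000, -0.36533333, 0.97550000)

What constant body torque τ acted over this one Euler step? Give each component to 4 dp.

ω₁ − ω₀ = (-0.04300000, 0.03466667, -0.02450000)
gyro term ω₀×Iω₀ = (-0.0040, -0.1200, -0.0420)
τ = I·(Δω/dt) + ω₀×(Iω₀) = (-0.0900, 0.0100, -0.1400)

τ = (-0.0900, 0.0100, -0.1400)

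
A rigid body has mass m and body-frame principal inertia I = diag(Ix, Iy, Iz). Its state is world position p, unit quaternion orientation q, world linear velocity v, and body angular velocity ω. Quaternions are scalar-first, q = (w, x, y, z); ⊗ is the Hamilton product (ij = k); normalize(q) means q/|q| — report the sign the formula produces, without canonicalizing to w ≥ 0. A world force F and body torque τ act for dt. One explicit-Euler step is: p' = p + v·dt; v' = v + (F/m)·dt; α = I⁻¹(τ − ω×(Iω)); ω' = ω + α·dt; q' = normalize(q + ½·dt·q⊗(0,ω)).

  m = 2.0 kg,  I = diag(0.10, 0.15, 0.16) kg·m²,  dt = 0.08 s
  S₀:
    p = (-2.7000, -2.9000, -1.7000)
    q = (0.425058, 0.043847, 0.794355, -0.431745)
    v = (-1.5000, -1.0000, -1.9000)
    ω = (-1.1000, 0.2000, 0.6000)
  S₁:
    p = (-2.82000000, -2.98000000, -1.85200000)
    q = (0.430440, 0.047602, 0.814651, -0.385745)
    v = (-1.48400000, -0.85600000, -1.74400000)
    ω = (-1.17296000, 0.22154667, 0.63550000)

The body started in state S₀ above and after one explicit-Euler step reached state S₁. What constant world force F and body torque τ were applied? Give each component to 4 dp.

F = (0.4000, 3.6000, 3.9000)
τ = (-0.0900, 0.0800, 0.0600)

Δω = ω₁−ω₀ = (-0.07296000, 0.02154667, 0.03550000)
ω₀×(Iω₀) = (0.0012, 0.0396, -0.0110)
applied torque τ = (-0.0900, 0.0800, 0.0600)
Δv = v₁−v₀ = (0.01600000, 0.14400000, 0.15600000)
applied force F = (0.4000, 3.6000, 3.9000)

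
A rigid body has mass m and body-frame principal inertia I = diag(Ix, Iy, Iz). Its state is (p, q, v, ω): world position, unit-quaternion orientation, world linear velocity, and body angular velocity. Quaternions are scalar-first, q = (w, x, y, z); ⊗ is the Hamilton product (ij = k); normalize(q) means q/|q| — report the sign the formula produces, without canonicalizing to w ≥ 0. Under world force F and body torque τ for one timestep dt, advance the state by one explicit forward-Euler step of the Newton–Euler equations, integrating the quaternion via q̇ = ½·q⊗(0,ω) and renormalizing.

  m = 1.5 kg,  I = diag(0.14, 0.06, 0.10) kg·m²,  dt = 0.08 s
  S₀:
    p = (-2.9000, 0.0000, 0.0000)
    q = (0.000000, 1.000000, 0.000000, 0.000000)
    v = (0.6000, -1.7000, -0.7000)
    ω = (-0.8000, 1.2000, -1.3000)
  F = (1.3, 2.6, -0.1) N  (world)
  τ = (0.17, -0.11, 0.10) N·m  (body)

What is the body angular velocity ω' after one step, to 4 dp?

ω' = (-0.6672, 0.9979, -1.2814)

precession coupling ω×(Iω) = (-0.0624, 0.0416, 0.0768)
α = I⁻¹(τ − ω×Iω) = (1.6600, -2.5267, 0.2320)
ω' = ω + α·dt = (-0.6672, 0.9979, -1.2814)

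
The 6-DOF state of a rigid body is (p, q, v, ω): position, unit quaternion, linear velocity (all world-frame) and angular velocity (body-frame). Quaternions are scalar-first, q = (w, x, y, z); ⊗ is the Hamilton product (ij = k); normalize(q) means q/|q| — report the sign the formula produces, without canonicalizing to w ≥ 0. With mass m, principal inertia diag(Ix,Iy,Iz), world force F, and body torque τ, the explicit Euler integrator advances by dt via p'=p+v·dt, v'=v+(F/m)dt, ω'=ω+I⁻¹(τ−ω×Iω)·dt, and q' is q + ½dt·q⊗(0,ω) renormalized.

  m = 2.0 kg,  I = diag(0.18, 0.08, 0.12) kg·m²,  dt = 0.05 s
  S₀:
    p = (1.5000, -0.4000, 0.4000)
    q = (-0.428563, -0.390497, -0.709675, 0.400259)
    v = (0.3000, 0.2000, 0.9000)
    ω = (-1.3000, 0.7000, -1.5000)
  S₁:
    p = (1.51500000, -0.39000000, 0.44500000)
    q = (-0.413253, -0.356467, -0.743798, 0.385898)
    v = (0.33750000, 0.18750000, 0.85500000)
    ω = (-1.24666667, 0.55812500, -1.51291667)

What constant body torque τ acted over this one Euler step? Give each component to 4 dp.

Δω = ω₁−ω₀ = (0.05333333, -0.14187500, -0.01291667)
precession coupling = (-0.0420, 0.1170, 0.0910)
I·α + gyro = (0.1500, -0.1100, 0.0600)

τ = (0.1500, -0.1100, 0.0600)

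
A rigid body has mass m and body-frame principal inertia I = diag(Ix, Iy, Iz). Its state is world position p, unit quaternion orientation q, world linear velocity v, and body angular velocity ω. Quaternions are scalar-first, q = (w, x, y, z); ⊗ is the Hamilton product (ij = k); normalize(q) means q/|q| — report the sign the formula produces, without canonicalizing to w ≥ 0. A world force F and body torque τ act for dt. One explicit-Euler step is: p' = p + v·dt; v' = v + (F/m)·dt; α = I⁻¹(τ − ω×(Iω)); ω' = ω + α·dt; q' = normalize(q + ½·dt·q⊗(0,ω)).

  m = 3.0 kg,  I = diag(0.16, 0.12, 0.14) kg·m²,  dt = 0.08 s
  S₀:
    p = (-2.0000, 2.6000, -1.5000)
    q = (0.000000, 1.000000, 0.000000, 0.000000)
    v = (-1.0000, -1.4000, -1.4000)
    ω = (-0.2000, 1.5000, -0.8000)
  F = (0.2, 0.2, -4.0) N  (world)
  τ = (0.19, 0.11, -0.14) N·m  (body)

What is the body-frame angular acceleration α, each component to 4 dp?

gyro term ω×Iω = (-0.0240, 0.0032, 0.0120)
angular accel α = (1.3375, 0.8900, -1.0857)

α = (1.3375, 0.8900, -1.0857)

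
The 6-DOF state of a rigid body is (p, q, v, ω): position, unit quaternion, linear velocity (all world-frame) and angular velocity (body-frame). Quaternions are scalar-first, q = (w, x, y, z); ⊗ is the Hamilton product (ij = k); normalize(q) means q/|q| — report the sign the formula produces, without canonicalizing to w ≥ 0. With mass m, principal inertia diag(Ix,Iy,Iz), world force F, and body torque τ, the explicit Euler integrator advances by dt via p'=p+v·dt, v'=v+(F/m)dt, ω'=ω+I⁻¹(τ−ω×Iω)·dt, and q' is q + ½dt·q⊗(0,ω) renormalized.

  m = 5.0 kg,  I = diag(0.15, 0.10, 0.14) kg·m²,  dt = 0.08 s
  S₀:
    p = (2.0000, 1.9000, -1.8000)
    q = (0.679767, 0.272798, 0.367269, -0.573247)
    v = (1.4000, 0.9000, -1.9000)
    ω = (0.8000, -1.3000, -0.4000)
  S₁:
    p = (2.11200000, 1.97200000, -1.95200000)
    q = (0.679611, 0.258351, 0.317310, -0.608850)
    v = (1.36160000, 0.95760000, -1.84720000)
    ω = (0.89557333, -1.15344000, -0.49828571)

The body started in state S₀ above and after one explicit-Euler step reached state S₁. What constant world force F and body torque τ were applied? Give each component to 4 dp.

F = (-2.4000, 3.6000, 3.3000)
τ = (0.2000, 0.1800, -0.1200)

rate change Δω = (0.09557333, 0.14656000, -0.09828571)
ω₀×(Iω₀) = (0.0208, -0.0032, 0.0520)
I·α + gyro = (0.2000, 0.1800, -0.1200)
Δv = v₁−v₀ = (-0.03840000, 0.05760000, 0.05280000)
applied force F = (-2.4000, 3.6000, 3.3000)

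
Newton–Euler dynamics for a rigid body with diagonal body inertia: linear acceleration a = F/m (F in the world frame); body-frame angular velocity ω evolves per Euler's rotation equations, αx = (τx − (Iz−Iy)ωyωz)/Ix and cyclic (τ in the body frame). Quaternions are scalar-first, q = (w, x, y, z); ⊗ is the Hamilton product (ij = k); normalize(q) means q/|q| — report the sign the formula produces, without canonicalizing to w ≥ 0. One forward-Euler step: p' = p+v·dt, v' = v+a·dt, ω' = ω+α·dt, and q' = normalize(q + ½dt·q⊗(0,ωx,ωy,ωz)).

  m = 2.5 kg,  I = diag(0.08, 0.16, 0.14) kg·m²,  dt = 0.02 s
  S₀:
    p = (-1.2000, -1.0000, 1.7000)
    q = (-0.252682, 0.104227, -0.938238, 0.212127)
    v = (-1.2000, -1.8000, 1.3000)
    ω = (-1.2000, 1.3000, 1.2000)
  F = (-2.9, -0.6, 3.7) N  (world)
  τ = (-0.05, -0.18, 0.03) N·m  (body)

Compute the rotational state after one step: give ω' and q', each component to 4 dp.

angular accel α = (-0.2350, -1.6650, 1.1057)
ω' = ω + α·dt = (-1.2047, 1.2667, 1.2221)
2q̇ = q⊗(0,ω) = (1.0902294, -1.0984323, -0.7081114, -1.2936089)
q' = normalize(q + ½dt·q⊗(0,ω)) = (-0.2417, 0.0932, -0.9451, 0.1991)

ω' = (-1.2047, 1.2667, 1.2221)
q' = (-0.2417, 0.0932, -0.9451, 0.1991)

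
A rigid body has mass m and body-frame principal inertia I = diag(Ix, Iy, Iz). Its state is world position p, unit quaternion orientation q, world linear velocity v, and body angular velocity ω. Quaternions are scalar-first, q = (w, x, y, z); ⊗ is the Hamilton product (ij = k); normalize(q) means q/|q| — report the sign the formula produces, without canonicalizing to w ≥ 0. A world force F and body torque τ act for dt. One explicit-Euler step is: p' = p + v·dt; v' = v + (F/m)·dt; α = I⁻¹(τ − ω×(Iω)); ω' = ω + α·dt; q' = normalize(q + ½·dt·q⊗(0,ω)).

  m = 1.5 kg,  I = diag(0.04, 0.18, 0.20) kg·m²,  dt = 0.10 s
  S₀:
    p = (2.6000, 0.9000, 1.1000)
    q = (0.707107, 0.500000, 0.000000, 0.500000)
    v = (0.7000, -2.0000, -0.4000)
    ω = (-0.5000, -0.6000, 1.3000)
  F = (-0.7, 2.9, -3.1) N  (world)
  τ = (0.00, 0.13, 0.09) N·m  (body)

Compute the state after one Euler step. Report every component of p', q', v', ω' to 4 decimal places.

a = (-0.4667, 1.9333, -2.0667)
p + v·dt = (2.6700, 0.7000, 1.0600)
new velocity v' = (0.6533, -1.8067, -0.6067)
precession coupling ω×(Iω) = (-0.0156, 0.1040, 0.0420)
angular accel α = (0.3900, 0.1444, 0.2400)
new body rate ω' = (-0.4610, -0.5856, 1.3240)
Hamilton product q⊗(0,ω) = (-0.4000000, -0.0535535, -1.3242642, 0.6192391)
q' = normalize(q + ½dt·q⊗(0,ω)) = (0.6851, 0.4959, -0.0660, 0.5294)

p' = (2.6700, 0.7000, 1.0600)
q' = (0.6851, 0.4959, -0.0660, 0.5294)
v' = (0.6533, -1.8067, -0.6067)
ω' = (-0.4610, -0.5856, 1.3240)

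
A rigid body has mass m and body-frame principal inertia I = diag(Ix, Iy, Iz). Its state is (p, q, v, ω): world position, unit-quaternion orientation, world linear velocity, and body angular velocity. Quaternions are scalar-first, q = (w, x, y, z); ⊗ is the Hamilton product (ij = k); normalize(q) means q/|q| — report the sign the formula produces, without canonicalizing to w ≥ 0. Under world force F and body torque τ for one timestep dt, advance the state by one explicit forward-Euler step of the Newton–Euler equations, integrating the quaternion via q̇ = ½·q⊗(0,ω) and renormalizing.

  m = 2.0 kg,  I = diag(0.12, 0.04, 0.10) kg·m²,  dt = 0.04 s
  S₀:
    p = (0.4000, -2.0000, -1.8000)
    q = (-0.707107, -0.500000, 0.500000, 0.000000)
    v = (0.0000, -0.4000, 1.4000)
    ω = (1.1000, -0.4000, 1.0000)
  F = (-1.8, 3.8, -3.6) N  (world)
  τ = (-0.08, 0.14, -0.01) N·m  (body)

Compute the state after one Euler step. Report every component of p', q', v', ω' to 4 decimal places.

p' = (0.4000, -2.0160, -1.7440)
q' = (-0.6918, -0.5053, 0.5154, -0.0211)
v' = (-0.0360, -0.3240, 1.3280)
ω' = (1.0813, -0.2820, 0.9819)

precession coupling ω×(Iω) = (-0.0240, 0.0220, 0.0352)
angular accel α = (-0.4667, 2.9500, -0.4520)
ω' = ω + α·dt = (1.0813, -0.2820, 0.9819)
2q̇ = q⊗(0,ω) = (0.7500000, -0.2778177, 0.7828428, -1.0571070)
q' = normalize(q + ½dt·q⊗(0,ω)) = (-0.6918, -0.5053, 0.5154, -0.0211)
a = F/m = (-0.9000, 1.9000, -1.8000)
p' = p + v·dt = (0.4000, -2.0160, -1.7440)
new velocity v' = (-0.0360, -0.3240, 1.3280)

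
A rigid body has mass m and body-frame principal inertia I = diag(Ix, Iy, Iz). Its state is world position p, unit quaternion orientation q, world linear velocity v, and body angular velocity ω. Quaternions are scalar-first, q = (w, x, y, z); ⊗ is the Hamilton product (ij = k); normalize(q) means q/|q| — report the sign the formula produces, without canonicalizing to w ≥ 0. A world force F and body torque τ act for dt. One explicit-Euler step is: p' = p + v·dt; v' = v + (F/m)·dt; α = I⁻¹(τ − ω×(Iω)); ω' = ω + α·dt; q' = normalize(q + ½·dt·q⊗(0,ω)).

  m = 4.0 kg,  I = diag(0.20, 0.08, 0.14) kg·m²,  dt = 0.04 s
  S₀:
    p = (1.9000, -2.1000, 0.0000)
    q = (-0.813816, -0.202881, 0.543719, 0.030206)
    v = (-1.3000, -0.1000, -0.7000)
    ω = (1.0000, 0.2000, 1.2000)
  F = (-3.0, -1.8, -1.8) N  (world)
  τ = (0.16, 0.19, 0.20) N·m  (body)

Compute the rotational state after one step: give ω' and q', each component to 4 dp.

ω' = (1.0291, 0.2590, 1.2640)
q' = (-0.8123, -0.2061, 0.5457, -0.0010)

precession coupling ω×(Iω) = (0.0144, 0.0720, -0.0240)
α = I⁻¹(τ − ω×Iω) = (0.7280, 1.4750, 1.6000)
ω' = ω + α·dt = (1.0291, 0.2590, 1.2640)
2q̇ = q⊗(0,ω) = (0.0578900, -0.1673944, 0.1109000, -1.5608744)
updated quaternion q' = (-0.8123, -0.2061, 0.5457, -0.0010)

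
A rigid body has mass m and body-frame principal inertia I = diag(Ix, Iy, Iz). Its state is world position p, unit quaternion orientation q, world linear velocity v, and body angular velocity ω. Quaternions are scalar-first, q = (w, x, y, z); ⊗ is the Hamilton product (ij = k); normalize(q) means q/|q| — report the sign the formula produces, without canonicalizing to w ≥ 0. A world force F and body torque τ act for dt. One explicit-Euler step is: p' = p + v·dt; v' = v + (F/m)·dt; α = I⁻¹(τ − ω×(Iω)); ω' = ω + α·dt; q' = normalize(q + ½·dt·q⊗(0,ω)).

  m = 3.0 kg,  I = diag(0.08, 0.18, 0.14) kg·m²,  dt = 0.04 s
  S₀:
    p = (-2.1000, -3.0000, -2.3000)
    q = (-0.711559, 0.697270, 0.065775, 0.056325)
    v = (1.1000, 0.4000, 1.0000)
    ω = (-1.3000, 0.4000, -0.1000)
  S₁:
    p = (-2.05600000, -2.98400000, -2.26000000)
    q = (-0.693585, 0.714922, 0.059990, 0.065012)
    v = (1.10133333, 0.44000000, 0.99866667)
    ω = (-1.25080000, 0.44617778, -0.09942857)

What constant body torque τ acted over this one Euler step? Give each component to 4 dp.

τ = (0.1000, 0.2000, -0.0500)

ω₁ − ω₀ = (0.04920000, 0.04617778, 0.00057143)
ω₀×(Iω₀) = (0.0016, -0.0078, -0.0520)
applied torque τ = (0.1000, 0.2000, -0.0500)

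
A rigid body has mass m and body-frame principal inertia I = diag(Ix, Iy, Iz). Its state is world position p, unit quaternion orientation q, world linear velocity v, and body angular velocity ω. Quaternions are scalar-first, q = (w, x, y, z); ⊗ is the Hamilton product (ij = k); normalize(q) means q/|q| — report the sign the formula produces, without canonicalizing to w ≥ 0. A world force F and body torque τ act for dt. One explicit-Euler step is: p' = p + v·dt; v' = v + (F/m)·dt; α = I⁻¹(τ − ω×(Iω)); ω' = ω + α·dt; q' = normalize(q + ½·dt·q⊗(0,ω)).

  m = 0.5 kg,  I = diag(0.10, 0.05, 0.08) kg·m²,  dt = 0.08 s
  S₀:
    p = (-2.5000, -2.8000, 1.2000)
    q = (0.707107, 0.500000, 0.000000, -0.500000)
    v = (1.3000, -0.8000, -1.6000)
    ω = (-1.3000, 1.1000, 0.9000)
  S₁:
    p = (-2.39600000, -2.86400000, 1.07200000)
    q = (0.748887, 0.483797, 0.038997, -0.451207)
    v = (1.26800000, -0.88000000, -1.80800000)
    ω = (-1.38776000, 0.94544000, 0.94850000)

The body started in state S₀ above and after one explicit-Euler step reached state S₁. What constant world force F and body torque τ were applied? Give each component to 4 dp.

F = (-0.2000, -0.5000, -1.3000)
τ = (-0.0800, -0.1200, 0.1200)

Δω = ω₁−ω₀ = (-0.08776000, -0.15456000, 0.04850000)
ω₀×(Iω₀) = (0.0297, -0.0234, 0.0715)
I·α + gyro = (-0.0800, -0.1200, 0.1200)
velocity change Δv = (-0.03200000, -0.08000000, -0.20800000)
F = m·Δv/dt = (-0.2000, -0.5000, -1.3000)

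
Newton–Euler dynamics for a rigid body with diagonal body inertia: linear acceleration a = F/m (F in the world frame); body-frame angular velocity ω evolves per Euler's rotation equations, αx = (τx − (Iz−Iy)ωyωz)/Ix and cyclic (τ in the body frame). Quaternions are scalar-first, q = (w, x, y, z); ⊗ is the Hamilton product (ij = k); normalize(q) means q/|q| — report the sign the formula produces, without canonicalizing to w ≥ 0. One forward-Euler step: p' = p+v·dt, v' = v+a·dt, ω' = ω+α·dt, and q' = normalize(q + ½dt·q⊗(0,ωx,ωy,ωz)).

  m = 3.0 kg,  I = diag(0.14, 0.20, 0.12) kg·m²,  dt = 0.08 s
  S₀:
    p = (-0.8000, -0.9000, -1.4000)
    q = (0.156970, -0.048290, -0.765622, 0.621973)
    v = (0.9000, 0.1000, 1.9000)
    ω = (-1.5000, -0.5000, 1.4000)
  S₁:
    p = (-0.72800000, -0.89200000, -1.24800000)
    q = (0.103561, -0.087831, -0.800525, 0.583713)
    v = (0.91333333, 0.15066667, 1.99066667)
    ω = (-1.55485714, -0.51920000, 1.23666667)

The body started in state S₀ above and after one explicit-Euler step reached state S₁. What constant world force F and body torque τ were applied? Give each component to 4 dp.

ω₁ − ω₀ = (-0.05485714, -0.01920000, -0.16333333)
τ = I·(Δω/dt) + ω₀×(Iω₀) = (-0.0400, -0.0900, -0.2000)
Δv = v₁−v₀ = (0.01333333, 0.05066667, 0.09066667)
applied force F = (0.5000, 1.9000, 3.4000)

F = (0.5000, 1.9000, 3.4000)
τ = (-0.0400, -0.0900, -0.2000)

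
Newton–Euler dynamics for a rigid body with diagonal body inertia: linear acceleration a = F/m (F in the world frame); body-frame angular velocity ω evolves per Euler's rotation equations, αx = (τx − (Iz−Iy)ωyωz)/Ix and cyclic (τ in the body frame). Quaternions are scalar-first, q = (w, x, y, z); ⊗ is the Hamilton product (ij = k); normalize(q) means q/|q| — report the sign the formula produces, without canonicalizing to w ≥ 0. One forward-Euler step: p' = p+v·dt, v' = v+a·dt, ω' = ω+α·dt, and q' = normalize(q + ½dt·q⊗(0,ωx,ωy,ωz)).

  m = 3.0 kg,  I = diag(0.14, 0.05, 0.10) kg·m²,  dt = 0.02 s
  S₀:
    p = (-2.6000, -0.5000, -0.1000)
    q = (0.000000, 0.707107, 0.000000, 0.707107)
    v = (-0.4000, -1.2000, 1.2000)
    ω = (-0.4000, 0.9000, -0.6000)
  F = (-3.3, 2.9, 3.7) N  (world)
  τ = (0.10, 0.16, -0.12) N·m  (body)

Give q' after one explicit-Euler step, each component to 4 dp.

q⊗(0,ω) = (0.7071070, -0.6363963, 0.1414214, 0.6363963)
updated quaternion q' = (0.0071, 0.7007, 0.0014, 0.7134)

q' = (0.0071, 0.7007, 0.0014, 0.7134)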